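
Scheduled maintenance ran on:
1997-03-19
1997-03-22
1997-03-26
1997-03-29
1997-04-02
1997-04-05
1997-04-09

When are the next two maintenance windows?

Gaps: 3, 4, 3, 4, 3, 4 days — not constant, but cyclic with period 2.
The events fall on every Wednesday and Saturday.
The following Saturday is 1997-04-12.
Next Wednesday: 1997-04-16.

1997-04-12, 1997-04-16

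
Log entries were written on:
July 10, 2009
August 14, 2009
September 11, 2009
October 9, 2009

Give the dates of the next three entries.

All dates are Fridays, 35, 28, 28 days apart.
Specifically, the 2nd Friday of each month.
2nd Friday of November 2009: November 13, 2009.
2nd Friday of December 2009: December 11, 2009.
2nd Friday of January 2010: January 8, 2010.

November 13, 2009; December 11, 2009; January 8, 2010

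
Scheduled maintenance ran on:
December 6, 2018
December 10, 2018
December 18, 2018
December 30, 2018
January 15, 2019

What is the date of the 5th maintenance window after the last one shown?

The spacing grows by 4 each time: 4, 8, 12, 16 days.
Next gap: 20 days. January 15, 2019 + 20 days = February 4, 2019.
Next gap: 24 days. February 4, 2019 + 24 days = February 28, 2019.
Next gap: 28 days. February 28, 2019 + 28 days = March 28, 2019.
Next gap: 32 days. March 28, 2019 + 32 days = April 29, 2019.
Next gap: 36 days. April 29, 2019 + 36 days = June 4, 2019.

June 4, 2019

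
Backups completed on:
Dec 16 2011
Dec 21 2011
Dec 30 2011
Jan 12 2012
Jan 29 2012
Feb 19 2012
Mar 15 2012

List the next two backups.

Apr 13 2012, May 16 2012

Intervals are 5, 9, 13, 17, 21, 25 days — an arithmetic progression with common difference 4.
Next gap: 29 days. Mar 15 2012 + 29 days = Apr 13 2012.
Next gap: 33 days. Apr 13 2012 + 33 days = May 16 2012.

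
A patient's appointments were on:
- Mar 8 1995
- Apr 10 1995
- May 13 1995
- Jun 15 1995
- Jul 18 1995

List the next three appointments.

Aug 20 1995, Sep 22 1995, Oct 25 1995

Gaps between consecutive events: 33, 33, 33, 33 days — a constant 33-day interval.
Jul 18 1995 + 33 days = Aug 20 1995.
Aug 20 1995 + 33 days = Sep 22 1995.
Sep 22 1995 + 33 days = Oct 25 1995.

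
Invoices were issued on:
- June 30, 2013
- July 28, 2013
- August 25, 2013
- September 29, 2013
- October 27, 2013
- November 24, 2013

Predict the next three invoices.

December 29, 2013; January 26, 2014; February 23, 2014

Every date is a Sunday; gaps 28, 28, 35, 28, 28 days.
Each is the last Sunday of its month (at least one falls on the 29th or later, ruling out '4th Sunday').
Last Sunday of December 2013: December 29, 2013.
Last Sunday of January 2014: January 26, 2014.
Last Sunday of February 2014: February 23, 2014.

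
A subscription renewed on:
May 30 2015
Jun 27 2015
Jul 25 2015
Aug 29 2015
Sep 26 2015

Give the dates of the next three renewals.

These are Saturdays with 28, 28, 35, 28-day gaps.
Each is the final Saturday of its month — May 30 2015 is past the 28th, so '4th Saturday' doesn't fit.
Last Saturday of October 2015: Oct 31 2015.
Last Saturday of November 2015: Nov 28 2015.
Last Saturday of December 2015: Dec 26 2015.

Oct 31 2015, Nov 28 2015, Dec 26 2015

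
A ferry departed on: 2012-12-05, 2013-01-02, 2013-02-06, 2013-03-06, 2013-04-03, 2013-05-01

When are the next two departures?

2013-06-05, 2013-07-03

All dates are Wednesdays, 28, 35, 28, 28, 28 days apart.
Specifically, the 1st Wednesday of each month.
1st Wednesday of June 2013: 2013-06-05.
July 2013 — 1st Wednesday is 2013-07-03.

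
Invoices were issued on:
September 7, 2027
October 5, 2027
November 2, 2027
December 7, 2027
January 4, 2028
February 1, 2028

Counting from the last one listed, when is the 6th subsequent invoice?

August 1, 2028

These are Tuesdays at 28- or 35-day spacing (28, 28, 35, 28, 28).
The pattern: 1st Tuesday of the month.
1st Tuesday of March 2028: March 7, 2028.
April 2028 — 1st Tuesday is April 4, 2028.
May 2028 — 1st Tuesday is May 2, 2028.
1st Tuesday of June 2028: June 6, 2028.
1st Tuesday of July 2028: July 4, 2028.
August 2028 — 1st Tuesday is August 1, 2028.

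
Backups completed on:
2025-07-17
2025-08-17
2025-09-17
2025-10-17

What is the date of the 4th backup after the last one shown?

Gaps: 31, 31, 30 days — not constant. Every event is on the 17th of the month.
Pattern: the 17th of each month.
Next: November 2025 → 2025-11-17.
December 2025: 2025-12-17.
Next: January 2026 → 2026-01-17.
Next: February 2026 → 2026-02-17.

2026-02-17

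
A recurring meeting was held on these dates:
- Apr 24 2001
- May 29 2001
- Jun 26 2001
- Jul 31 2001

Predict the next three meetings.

Every date is a Tuesday; gaps 35, 28, 35 days.
Each is the last Tuesday of its month (at least one falls on the 29th or later, ruling out '4th Tuesday').
Last Tuesday of August 2001: Aug 28 2001.
September 2001 ends with Tuesday Sep 25 2001.
October 2001 ends with Tuesday Oct 30 2001.

Aug 28 2001, Sep 25 2001, Oct 30 2001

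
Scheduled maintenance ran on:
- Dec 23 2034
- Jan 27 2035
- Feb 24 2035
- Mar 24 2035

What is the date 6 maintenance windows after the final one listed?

Sep 22 2035

All dates are Saturdays, 35, 28, 28 days apart.
Specifically, the 4th Saturday of each month.
4th Saturday of April 2035: Apr 28 2035.
4th Saturday of May 2035: May 26 2035.
June 2035 — 4th Saturday is Jun 23 2035.
July 2035 — 4th Saturday is Jul 28 2035.
August 2035 — 4th Saturday is Aug 25 2035.
September 2035 — 4th Saturday is Sep 22 2035.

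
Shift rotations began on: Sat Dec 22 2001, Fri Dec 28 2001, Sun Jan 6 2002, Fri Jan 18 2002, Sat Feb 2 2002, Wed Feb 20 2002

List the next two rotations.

Wed Mar 13 2002, Sat Apr 6 2002

The spacing grows by 3 each time: 6, 9, 12, 15, 18 days.
Next gap: 21 days. Wed Feb 20 2002 + 21 days = Wed Mar 13 2002.
Next gap: 24 days. Wed Mar 13 2002 + 24 days = Sat Apr 6 2002.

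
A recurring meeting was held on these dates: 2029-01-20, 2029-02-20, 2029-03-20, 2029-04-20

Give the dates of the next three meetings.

The day-of-month is always 20 (31, 28, 31 days between events).
So this recurs on the 20th of each month.
May 2029: 2029-05-20.
June 2029: 2029-06-20.
July 2029: 2029-07-20.

2029-05-20, 2029-06-20, 2029-07-20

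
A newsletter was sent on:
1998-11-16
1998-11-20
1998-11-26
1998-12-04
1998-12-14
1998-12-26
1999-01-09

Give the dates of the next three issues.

1999-01-25, 1999-02-12, 1999-03-04

The spacing grows by 2 each time: 4, 6, 8, 10, 12, 14 days.
Next gap: 16 days. 1999-01-09 + 16 days = 1999-01-25.
Next gap: 18 days. 1999-01-25 + 18 days = 1999-02-12.
Next gap: 20 days. 1999-02-12 + 20 days = 1999-03-04.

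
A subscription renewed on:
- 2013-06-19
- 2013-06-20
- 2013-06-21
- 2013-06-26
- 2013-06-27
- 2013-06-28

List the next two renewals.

The gap pattern 1, 1, 5, 1, 1 repeats every 3 events.
These are the Wednesdays, Thursdays and Fridays of each week.
Next Wednesday: 2013-07-03.
Next Thursday: 2013-07-04.

2013-07-03, 2013-07-04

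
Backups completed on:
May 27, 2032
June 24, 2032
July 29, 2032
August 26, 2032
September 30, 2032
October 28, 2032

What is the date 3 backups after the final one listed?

Every date is a Thursday; gaps 28, 35, 28, 35, 28 days.
Each is the last Thursday of its month (at least one falls on the 29th or later, ruling out '4th Thursday').
November 2032 ends with Thursday November 25, 2032.
December 2032 ends with Thursday December 30, 2032.
January 2033 ends with Thursday January 27, 2033.

January 27, 2033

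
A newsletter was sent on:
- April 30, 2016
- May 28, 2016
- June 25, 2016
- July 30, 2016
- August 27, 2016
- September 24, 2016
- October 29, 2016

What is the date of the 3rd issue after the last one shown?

January 28, 2017

These are Saturdays with 28, 28, 35, 28, 28, 35-day gaps.
Each is the final Saturday of its month — April 30, 2016 is past the 28th, so '4th Saturday' doesn't fit.
Last Saturday of November 2016: November 26, 2016.
December 2016 ends with Saturday December 31, 2016.
Last Saturday of January 2017: January 28, 2017.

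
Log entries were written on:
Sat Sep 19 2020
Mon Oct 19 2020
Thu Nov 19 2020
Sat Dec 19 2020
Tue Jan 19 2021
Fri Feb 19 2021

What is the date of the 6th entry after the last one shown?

Thu Aug 19 2021

Gaps: 30, 31, 30, 31, 31 days — not constant. Every event is on the 19th of the month.
Pattern: the 19th of each month.
Next: March 2021 → Fri Mar 19 2021.
Next: April 2021 → Mon Apr 19 2021.
Next: May 2021 → Wed May 19 2021.
Next: June 2021 → Sat Jun 19 2021.
Next: July 2021 → Mon Jul 19 2021.
August 2021: Thu Aug 19 2021.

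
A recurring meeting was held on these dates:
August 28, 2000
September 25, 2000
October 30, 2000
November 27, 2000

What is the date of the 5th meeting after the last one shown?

April 30, 2001

Every date is a Monday; gaps 28, 35, 28 days.
Each is the last Monday of its month (at least one falls on the 29th or later, ruling out '4th Monday').
December 2000 ends with Monday December 25, 2000.
January 2001 ends with Monday January 29, 2001.
February 2001 ends with Monday February 26, 2001.
March 2001 ends with Monday March 26, 2001.
April 2001 ends with Monday April 30, 2001.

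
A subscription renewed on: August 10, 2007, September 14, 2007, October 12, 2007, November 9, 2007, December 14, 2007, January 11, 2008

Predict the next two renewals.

Gaps: 35, 28, 28, 35, 28 days — a mix of 28 and 35. Every date is a Friday.
Each is the 2nd Friday of its month.
February 2008 — 2nd Friday is February 8, 2008.
March 2008 — 2nd Friday is March 14, 2008.

February 8, 2008; March 14, 2008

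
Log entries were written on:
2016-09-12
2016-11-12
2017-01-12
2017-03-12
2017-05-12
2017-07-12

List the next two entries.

2017-09-12, 2017-11-12

Gaps: 61, 61, 59, 61, 61 days — not constant. Every event is on the 12th of the month.
Pattern: the 12th of every 2 months.
Next: September 2017 → 2017-09-12.
November 2017: 2017-11-12.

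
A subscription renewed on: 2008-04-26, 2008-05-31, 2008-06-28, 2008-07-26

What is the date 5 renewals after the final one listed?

2008-12-27

Every date is a Saturday; gaps 35, 28, 28 days.
Each is the last Saturday of its month (at least one falls on the 29th or later, ruling out '4th Saturday').
Last Saturday of August 2008: 2008-08-30.
September 2008 ends with Saturday 2008-09-27.
Last Saturday of October 2008: 2008-10-25.
November 2008 ends with Saturday 2008-11-29.
December 2008 ends with Saturday 2008-12-27.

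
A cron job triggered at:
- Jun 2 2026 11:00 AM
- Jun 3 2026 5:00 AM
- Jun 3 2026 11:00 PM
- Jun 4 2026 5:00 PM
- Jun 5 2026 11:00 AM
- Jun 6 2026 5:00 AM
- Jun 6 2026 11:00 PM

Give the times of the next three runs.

Spacing: 18, 18, 18, 18, 18, 18 h — constant 18 h.
Jun 6 2026 11:00 PM + 18 h = Jun 7 2026 5:00 PM.
Jun 7 2026 5:00 PM + 18 h = Jun 8 2026 11:00 AM.
Jun 8 2026 11:00 AM + 18 h = Jun 9 2026 5:00 AM.

Jun 7 2026 5:00 PM, Jun 8 2026 11:00 AM, Jun 9 2026 5:00 AM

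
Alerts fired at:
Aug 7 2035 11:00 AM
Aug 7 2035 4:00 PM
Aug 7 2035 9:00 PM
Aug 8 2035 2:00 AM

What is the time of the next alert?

Aug 8 2035 7:00 AM

Gaps: 5, 5, 5 hours — each event is 5 hours after the previous one.
Aug 8 2035 2:00 AM + 5 h = Aug 8 2035 7:00 AM.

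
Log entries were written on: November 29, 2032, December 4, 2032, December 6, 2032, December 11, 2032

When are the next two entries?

The gap pattern 5, 2, 5 repeats every 2 events.
These are the Mondays and Saturdays of each week.
Next Monday: December 13, 2032.
Next Saturday: December 18, 2032.

December 13, 2032; December 18, 2032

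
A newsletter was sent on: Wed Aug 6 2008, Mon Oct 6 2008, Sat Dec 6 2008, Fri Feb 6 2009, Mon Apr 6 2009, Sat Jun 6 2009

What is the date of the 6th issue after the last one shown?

Sun Jun 6 2010

Gaps: 61, 61, 62, 59, 61 days — not constant. Every event is on the 6th of the month.
Pattern: the 6th of every 2 months.
August 2009: Thu Aug 6 2009.
October 2009: Tue Oct 6 2009.
Next: December 2009 → Sun Dec 6 2009.
February 2010: Sat Feb 6 2010.
Next: April 2010 → Tue Apr 6 2010.
June 2010: Sun Jun 6 2010.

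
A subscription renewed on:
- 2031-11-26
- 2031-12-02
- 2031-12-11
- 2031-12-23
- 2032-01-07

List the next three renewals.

Gaps: 6, 9, 12, 15 days — each gap is 3 larger than the previous one.
Next gap: 18 days. 2032-01-07 + 18 days = 2032-01-25.
Next gap: 21 days. 2032-01-25 + 21 days = 2032-02-15.
Next gap: 24 days. 2032-02-15 + 24 days = 2032-03-10.

2032-01-25, 2032-02-15, 2032-03-10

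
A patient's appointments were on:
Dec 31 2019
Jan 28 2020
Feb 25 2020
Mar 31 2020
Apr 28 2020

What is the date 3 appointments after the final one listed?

Jul 28 2020

All Tuesdays; the gaps (28, 28, 35, 28) vary with month length.
This is the last Tuesday of each month.
Last Tuesday of May 2020: May 26 2020.
Last Tuesday of June 2020: Jun 30 2020.
July 2020 ends with Tuesday Jul 28 2020.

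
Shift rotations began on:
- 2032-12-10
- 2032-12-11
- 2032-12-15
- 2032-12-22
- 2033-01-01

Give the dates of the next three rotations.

2033-01-14, 2033-01-30, 2033-02-18

Gaps: 1, 4, 7, 10 days — each gap is 3 larger than the previous one.
Next gap: 13 days. 2033-01-01 + 13 days = 2033-01-14.
Next gap: 16 days. 2033-01-14 + 16 days = 2033-01-30.
Next gap: 19 days. 2033-01-30 + 19 days = 2033-02-18.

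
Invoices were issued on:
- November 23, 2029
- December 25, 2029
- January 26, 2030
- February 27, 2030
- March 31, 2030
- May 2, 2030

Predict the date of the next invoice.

Every event comes 32 days after the last (32, 32, 32, 32, 32).
May 2, 2030 + 32 days = June 3, 2030.

June 3, 2030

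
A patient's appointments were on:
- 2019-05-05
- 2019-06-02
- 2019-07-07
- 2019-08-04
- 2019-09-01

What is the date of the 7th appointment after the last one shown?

Gaps: 28, 35, 28, 28 days — a mix of 28 and 35. Every date is a Sunday.
Each is the 1st Sunday of its month.
October 2019 — 1st Sunday is 2019-10-06.
1st Sunday of November 2019: 2019-11-03.
1st Sunday of December 2019: 2019-12-01.
January 2020 — 1st Sunday is 2020-01-05.
1st Sunday of February 2020: 2020-02-02.
1st Sunday of March 2020: 2020-03-01.
1st Sunday of April 2020: 2020-04-05.

2020-04-05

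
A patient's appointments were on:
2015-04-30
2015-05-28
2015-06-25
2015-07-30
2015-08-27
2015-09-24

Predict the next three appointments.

2015-10-29, 2015-11-26, 2015-12-31

These are Thursdays with 28, 28, 35, 28, 28-day gaps.
Each is the final Thursday of its month — 2015-04-30 is past the 28th, so '4th Thursday' doesn't fit.
October 2015 ends with Thursday 2015-10-29.
Last Thursday of November 2015: 2015-11-26.
Last Thursday of December 2015: 2015-12-31.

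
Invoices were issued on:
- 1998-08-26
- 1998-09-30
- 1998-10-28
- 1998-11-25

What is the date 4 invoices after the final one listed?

Every date is a Wednesday; gaps 35, 28, 28 days.
Each is the last Wednesday of its month (at least one falls on the 29th or later, ruling out '4th Wednesday').
December 1998 ends with Wednesday 1998-12-30.
Last Wednesday of January 1999: 1999-01-27.
Last Wednesday of February 1999: 1999-02-24.
Last Wednesday of March 1999: 1999-03-31.

1999-03-31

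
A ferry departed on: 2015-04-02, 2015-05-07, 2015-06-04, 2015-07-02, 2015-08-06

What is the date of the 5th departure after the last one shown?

All dates are Thursdays, 35, 28, 28, 35 days apart.
Specifically, the 1st Thursday of each month.
September 2015 — 1st Thursday is 2015-09-03.
October 2015 — 1st Thursday is 2015-10-01.
November 2015 — 1st Thursday is 2015-11-05.
1st Thursday of December 2015: 2015-12-03.
January 2016 — 1st Thursday is 2016-01-07.

2016-01-07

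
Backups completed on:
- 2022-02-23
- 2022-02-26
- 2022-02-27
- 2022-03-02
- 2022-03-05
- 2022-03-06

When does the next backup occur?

2022-03-09

Gaps: 3, 1, 3, 3, 1 days — not constant, but cyclic with period 3.
The events fall on every Wednesday, Saturday and Sunday.
The following Wednesday is 2022-03-09.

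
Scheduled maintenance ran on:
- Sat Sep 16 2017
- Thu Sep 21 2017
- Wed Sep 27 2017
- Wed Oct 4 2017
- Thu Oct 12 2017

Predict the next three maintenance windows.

Gaps: 5, 6, 7, 8 days — each gap is 1 larger than the previous one.
Next gap: 9 days. Thu Oct 12 2017 + 9 days = Sat Oct 21 2017.
Next gap: 10 days. Sat Oct 21 2017 + 10 days = Tue Oct 31 2017.
Next gap: 11 days. Tue Oct 31 2017 + 11 days = Sat Nov 11 2017.

Sat Oct 21 2017, Tue Oct 31 2017, Sat Nov 11 2017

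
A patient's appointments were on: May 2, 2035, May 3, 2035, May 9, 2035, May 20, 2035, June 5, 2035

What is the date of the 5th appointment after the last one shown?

November 7, 2035

Intervals are 1, 6, 11, 16 days — an arithmetic progression with common difference 5.
Next gap: 21 days. June 5, 2035 + 21 days = June 26, 2035.
Next gap: 26 days. June 26, 2035 + 26 days = July 22, 2035.
Next gap: 31 days. July 22, 2035 + 31 days = August 22, 2035.
Next gap: 36 days. August 22, 2035 + 36 days = September 27, 2035.
Next gap: 41 days. September 27, 2035 + 41 days = November 7, 2035.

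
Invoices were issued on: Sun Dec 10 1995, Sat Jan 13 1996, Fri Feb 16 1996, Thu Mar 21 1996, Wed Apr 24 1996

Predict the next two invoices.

Tue May 28 1996, Mon Jul 1 1996

Every event comes 34 days after the last (34, 34, 34, 34).
Wed Apr 24 1996 + 34 days = Tue May 28 1996.
Tue May 28 1996 + 34 days = Mon Jul 1 1996.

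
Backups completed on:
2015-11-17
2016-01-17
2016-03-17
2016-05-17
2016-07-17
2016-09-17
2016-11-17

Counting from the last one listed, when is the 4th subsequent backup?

2017-07-17

Each date is the 17th; the gaps (61, 60, 61, 61, 62, 61) track the month lengths.
The rule is the 17th of every 2 months.
Next: January 2017 → 2017-01-17.
March 2017: 2017-03-17.
Next: May 2017 → 2017-05-17.
Next: July 2017 → 2017-07-17.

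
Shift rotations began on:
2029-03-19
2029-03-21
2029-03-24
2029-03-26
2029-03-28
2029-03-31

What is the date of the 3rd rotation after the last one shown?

2029-04-07

Gaps: 2, 3, 2, 2, 3 days — not constant, but cyclic with period 3.
The events fall on every Monday, Wednesday and Saturday.
The following Monday is 2029-04-02.
The following Wednesday is 2029-04-04.
The following Saturday is 2029-04-07.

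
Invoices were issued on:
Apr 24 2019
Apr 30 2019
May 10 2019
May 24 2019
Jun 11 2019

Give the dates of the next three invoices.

The spacing grows by 4 each time: 6, 10, 14, 18 days.
Next gap: 22 days. Jun 11 2019 + 22 days = Jul 3 2019.
Next gap: 26 days. Jul 3 2019 + 26 days = Jul 29 2019.
Next gap: 30 days. Jul 29 2019 + 30 days = Aug 28 2019.

Jul 3 2019, Jul 29 2019, Aug 28 2019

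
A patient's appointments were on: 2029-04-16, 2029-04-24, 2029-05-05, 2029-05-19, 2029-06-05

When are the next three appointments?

Gaps: 8, 11, 14, 17 days — each gap is 3 larger than the previous one.
Next gap: 20 days. 2029-06-05 + 20 days = 2029-06-25.
Next gap: 23 days. 2029-06-25 + 23 days = 2029-07-18.
Next gap: 26 days. 2029-07-18 + 26 days = 2029-08-13.

2029-06-25, 2029-07-18, 2029-08-13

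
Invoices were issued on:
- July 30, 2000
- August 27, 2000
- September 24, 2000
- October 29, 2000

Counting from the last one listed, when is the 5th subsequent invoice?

Every date is a Sunday; gaps 28, 28, 35 days.
Each is the last Sunday of its month (at least one falls on the 29th or later, ruling out '4th Sunday').
November 2000 ends with Sunday November 26, 2000.
Last Sunday of December 2000: December 31, 2000.
Last Sunday of January 2001: January 28, 2001.
February 2001 ends with Sunday February 25, 2001.
Last Sunday of March 2001: March 25, 2001.

March 25, 2001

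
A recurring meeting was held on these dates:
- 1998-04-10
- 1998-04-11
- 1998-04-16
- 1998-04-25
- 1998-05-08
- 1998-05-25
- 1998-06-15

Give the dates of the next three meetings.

1998-07-10, 1998-08-08, 1998-09-10

Gaps: 1, 5, 9, 13, 17, 21 days — each gap is 4 larger than the previous one.
Next gap: 25 days. 1998-06-15 + 25 days = 1998-07-10.
Next gap: 29 days. 1998-07-10 + 29 days = 1998-08-08.
Next gap: 33 days. 1998-08-08 + 33 days = 1998-09-10.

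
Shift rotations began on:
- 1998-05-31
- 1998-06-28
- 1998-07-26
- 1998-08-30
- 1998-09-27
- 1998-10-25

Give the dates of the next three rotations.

1998-11-29, 1998-12-27, 1999-01-31

All Sundays; the gaps (28, 28, 35, 28, 28) vary with month length.
This is the last Sunday of each month.
November 1998 ends with Sunday 1998-11-29.
Last Sunday of December 1998: 1998-12-27.
Last Sunday of January 1999: 1999-01-31.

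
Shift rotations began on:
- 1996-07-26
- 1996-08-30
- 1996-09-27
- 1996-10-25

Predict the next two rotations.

Every date is a Friday; gaps 35, 28, 28 days.
Each is the last Friday of its month (at least one falls on the 29th or later, ruling out '4th Friday').
Last Friday of November 1996: 1996-11-29.
Last Friday of December 1996: 1996-12-27.

1996-11-29, 1996-12-27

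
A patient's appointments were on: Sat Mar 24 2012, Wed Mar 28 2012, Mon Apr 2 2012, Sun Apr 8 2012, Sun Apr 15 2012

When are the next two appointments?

Mon Apr 23 2012, Wed May 2 2012

The spacing grows by 1 each time: 4, 5, 6, 7 days.
Next gap: 8 days. Sun Apr 15 2012 + 8 days = Mon Apr 23 2012.
Next gap: 9 days. Mon Apr 23 2012 + 9 days = Wed May 2 2012.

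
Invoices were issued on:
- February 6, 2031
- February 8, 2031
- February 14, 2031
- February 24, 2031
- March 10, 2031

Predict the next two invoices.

March 28, 2031; April 19, 2031

Gaps: 2, 6, 10, 14 days — each gap is 4 larger than the previous one.
Next gap: 18 days. March 10, 2031 + 18 days = March 28, 2031.
Next gap: 22 days. March 28, 2031 + 22 days = April 19, 2031.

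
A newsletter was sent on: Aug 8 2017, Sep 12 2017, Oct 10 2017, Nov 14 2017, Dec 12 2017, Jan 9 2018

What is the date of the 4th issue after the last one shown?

May 8 2018

All dates are Tuesdays, 35, 28, 35, 28, 28 days apart.
Specifically, the 2nd Tuesday of each month.
2nd Tuesday of February 2018: Feb 13 2018.
2nd Tuesday of March 2018: Mar 13 2018.
April 2018 — 2nd Tuesday is Apr 10 2018.
2nd Tuesday of May 2018: May 8 2018.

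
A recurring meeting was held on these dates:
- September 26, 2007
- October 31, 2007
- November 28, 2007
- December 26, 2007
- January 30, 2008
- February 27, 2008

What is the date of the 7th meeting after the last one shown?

September 24, 2008

Every date is a Wednesday; gaps 35, 28, 28, 35, 28 days.
Each is the last Wednesday of its month (at least one falls on the 29th or later, ruling out '4th Wednesday').
March 2008 ends with Wednesday March 26, 2008.
April 2008 ends with Wednesday April 30, 2008.
Last Wednesday of May 2008: May 28, 2008.
Last Wednesday of June 2008: June 25, 2008.
Last Wednesday of July 2008: July 30, 2008.
Last Wednesday of August 2008: August 27, 2008.
September 2008 ends with Wednesday September 24, 2008.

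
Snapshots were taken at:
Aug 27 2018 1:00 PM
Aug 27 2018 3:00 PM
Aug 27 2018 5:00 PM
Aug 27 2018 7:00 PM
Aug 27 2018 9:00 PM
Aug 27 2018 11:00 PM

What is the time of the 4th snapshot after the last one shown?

Aug 28 2018 7:00 AM

Spacing: 2, 2, 2, 2, 2 h — constant 2 h.
Aug 27 2018 11:00 PM + 2 h = Aug 28 2018 1:00 AM.
Aug 28 2018 1:00 AM + 2 h = Aug 28 2018 3:00 AM.
Aug 28 2018 3:00 AM + 2 h = Aug 28 2018 5:00 AM.
Aug 28 2018 5:00 AM + 2 h = Aug 28 2018 7:00 AM.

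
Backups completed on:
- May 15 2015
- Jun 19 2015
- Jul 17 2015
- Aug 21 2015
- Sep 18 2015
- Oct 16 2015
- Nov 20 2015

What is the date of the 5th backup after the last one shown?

All dates are Fridays, 35, 28, 35, 28, 28, 35 days apart.
Specifically, the 3rd Friday of each month.
3rd Friday of December 2015: Dec 18 2015.
3rd Friday of January 2016: Jan 15 2016.
February 2016 — 3rd Friday is Feb 19 2016.
March 2016 — 3rd Friday is Mar 18 2016.
April 2016 — 3rd Friday is Apr 15 2016.

Apr 15 2016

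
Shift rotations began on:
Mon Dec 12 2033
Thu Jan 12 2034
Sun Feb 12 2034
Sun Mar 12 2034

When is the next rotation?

Wed Apr 12 2034

The day-of-month is always 12 (31, 31, 28 days between events).
So this recurs on the 12th of each month.
April 2034: Wed Apr 12 2034.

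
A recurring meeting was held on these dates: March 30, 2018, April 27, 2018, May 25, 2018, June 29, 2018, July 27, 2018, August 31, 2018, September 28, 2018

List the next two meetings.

All Fridays; the gaps (28, 28, 35, 28, 35, 28) vary with month length.
This is the last Friday of each month.
Last Friday of October 2018: October 26, 2018.
November 2018 ends with Friday November 30, 2018.

October 26, 2018; November 30, 2018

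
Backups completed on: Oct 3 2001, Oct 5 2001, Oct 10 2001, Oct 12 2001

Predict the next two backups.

Every event lands on a Wednesday or Friday (gaps cycle 2, 5, 2).
So the schedule is: every Wednesday and Friday.
Next Wednesday: Oct 17 2001.
The following Friday is Oct 19 2001.

Oct 17 2001, Oct 19 2001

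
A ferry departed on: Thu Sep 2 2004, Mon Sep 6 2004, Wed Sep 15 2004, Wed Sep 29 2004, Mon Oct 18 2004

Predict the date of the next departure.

The spacing grows by 5 each time: 4, 9, 14, 19 days.
Next gap: 24 days. Mon Oct 18 2004 + 24 days = Thu Nov 11 2004.

Thu Nov 11 2004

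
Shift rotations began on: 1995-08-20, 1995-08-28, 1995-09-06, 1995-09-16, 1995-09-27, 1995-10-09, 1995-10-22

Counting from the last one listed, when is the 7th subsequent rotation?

The spacing grows by 1 each time: 8, 9, 10, 11, 12, 13 days.
Next gap: 14 days. 1995-10-22 + 14 days = 1995-11-05.
Next gap: 15 days. 1995-11-05 + 15 days = 1995-11-20.
Next gap: 16 days. 1995-11-20 + 16 days = 1995-12-06.
Next gap: 17 days. 1995-12-06 + 17 days = 1995-12-23.
Next gap: 18 days. 1995-12-23 + 18 days = 1996-01-10.
Next gap: 19 days. 1996-01-10 + 19 days = 1996-01-29.
Next gap: 20 days. 1996-01-29 + 20 days = 1996-02-18.

1996-02-18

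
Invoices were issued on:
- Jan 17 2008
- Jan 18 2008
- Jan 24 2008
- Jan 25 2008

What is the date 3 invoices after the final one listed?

Gaps: 1, 6, 1 days — not constant, but cyclic with period 2.
The events fall on every Thursday and Friday.
The following Thursday is Jan 31 2008.
The following Friday is Feb 1 2008.
Next Thursday: Feb 7 2008.

Feb 7 2008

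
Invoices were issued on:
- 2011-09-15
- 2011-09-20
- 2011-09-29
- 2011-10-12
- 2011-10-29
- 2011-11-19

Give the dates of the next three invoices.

2011-12-14, 2012-01-12, 2012-02-14

Intervals are 5, 9, 13, 17, 21 days — an arithmetic progression with common difference 4.
Next gap: 25 days. 2011-11-19 + 25 days = 2011-12-14.
Next gap: 29 days. 2011-12-14 + 29 days = 2012-01-12.
Next gap: 33 days. 2012-01-12 + 33 days = 2012-02-14.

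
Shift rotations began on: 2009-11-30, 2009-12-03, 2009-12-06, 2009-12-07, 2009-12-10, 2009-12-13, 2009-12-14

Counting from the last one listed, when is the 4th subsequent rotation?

2009-12-24

Every event lands on a Monday or Thursday or Sunday (gaps cycle 3, 3, 1, 3, 3, 1).
So the schedule is: every Monday, Thursday and Sunday.
The following Thursday is 2009-12-17.
Next Sunday: 2009-12-20.
The following Monday is 2009-12-21.
Next Thursday: 2009-12-24.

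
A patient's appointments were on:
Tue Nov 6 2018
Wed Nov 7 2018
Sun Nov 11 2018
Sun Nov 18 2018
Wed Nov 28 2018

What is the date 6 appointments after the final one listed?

Intervals are 1, 4, 7, 10 days — an arithmetic progression with common difference 3.
Next gap: 13 days. Wed Nov 28 2018 + 13 days = Tue Dec 11 2018.
Next gap: 16 days. Tue Dec 11 2018 + 16 days = Thu Dec 27 2018.
Next gap: 19 days. Thu Dec 27 2018 + 19 days = Tue Jan 15 2019.
Next gap: 22 days. Tue Jan 15 2019 + 22 days = Wed Feb 6 2019.
Next gap: 25 days. Wed Feb 6 2019 + 25 days = Sun Mar 3 2019.
Next gap: 28 days. Sun Mar 3 2019 + 28 days = Sun Mar 31 2019.

Sun Mar 31 2019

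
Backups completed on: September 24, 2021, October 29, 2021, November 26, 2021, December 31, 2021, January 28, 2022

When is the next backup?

February 25, 2022

These are Fridays with 35, 28, 35, 28-day gaps.
Each is the final Friday of its month — October 29, 2021 is past the 28th, so '4th Friday' doesn't fit.
Last Friday of February 2022: February 25, 2022.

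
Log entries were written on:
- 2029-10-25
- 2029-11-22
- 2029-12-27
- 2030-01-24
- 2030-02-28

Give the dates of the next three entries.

2030-03-28, 2030-04-25, 2030-05-23

Gaps: 28, 35, 28, 35 days — a mix of 28 and 35. Every date is a Thursday.
Each is the 4th Thursday of its month.
March 2030 — 4th Thursday is 2030-03-28.
4th Thursday of April 2030: 2030-04-25.
4th Thursday of May 2030: 2030-05-23.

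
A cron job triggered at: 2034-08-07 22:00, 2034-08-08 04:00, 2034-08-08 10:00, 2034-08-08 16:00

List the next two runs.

Gaps: 6, 6, 6 hours — each event is 6 hours after the previous one.
2034-08-08 16:00 + 6 h = 2034-08-08 22:00.
2034-08-08 22:00 + 6 h = 2034-08-09 04:00.

2034-08-08 22:00, 2034-08-09 04:00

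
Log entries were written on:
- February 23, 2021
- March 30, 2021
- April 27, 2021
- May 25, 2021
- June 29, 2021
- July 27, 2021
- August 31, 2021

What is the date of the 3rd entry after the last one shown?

November 30, 2021

Every date is a Tuesday; gaps 35, 28, 28, 35, 28, 35 days.
Each is the last Tuesday of its month (at least one falls on the 29th or later, ruling out '4th Tuesday').
Last Tuesday of September 2021: September 28, 2021.
October 2021 ends with Tuesday October 26, 2021.
Last Tuesday of November 2021: November 30, 2021.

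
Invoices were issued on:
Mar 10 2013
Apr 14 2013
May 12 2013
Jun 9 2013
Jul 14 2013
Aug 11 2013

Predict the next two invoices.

Sep 8 2013, Oct 13 2013

These are Sundays at 28- or 35-day spacing (35, 28, 28, 35, 28).
The pattern: 2nd Sunday of the month.
2nd Sunday of September 2013: Sep 8 2013.
2nd Sunday of October 2013: Oct 13 2013.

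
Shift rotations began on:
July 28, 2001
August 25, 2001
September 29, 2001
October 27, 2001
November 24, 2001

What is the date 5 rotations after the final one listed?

All Saturdays; the gaps (28, 35, 28, 28) vary with month length.
This is the last Saturday of each month.
December 2001 ends with Saturday December 29, 2001.
Last Saturday of January 2002: January 26, 2002.
February 2002 ends with Saturday February 23, 2002.
Last Saturday of March 2002: March 30, 2002.
Last Saturday of April 2002: April 27, 2002.

April 27, 2002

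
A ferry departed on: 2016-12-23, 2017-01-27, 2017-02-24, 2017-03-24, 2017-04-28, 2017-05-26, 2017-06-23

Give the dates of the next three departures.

These are Fridays at 28- or 35-day spacing (35, 28, 28, 35, 28, 28).
The pattern: 4th Friday of the month.
4th Friday of July 2017: 2017-07-28.
4th Friday of August 2017: 2017-08-25.
4th Friday of September 2017: 2017-09-22.

2017-07-28, 2017-08-25, 2017-09-22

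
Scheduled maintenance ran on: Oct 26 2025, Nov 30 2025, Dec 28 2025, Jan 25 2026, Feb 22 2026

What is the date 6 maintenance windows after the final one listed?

These are Sundays with 35, 28, 28, 28-day gaps.
Each is the final Sunday of its month — Nov 30 2025 is past the 28th, so '4th Sunday' doesn't fit.
Last Sunday of March 2026: Mar 29 2026.
Last Sunday of April 2026: Apr 26 2026.
Last Sunday of May 2026: May 31 2026.
Last Sunday of June 2026: Jun 28 2026.
July 2026 ends with Sunday Jul 26 2026.
Last Sunday of August 2026: Aug 30 2026.

Aug 30 2026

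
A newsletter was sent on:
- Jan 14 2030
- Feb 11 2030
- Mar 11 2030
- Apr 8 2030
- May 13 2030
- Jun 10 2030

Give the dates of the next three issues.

These are Mondays at 28- or 35-day spacing (28, 28, 28, 35, 28).
The pattern: 2nd Monday of the month.
2nd Monday of July 2030: Jul 8 2030.
2nd Monday of August 2030: Aug 12 2030.
2nd Monday of September 2030: Sep 9 2030.

Jul 8 2030, Aug 12 2030, Sep 9 2030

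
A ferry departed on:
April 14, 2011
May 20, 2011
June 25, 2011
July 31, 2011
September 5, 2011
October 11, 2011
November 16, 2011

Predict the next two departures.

December 22, 2011; January 27, 2012

Every event comes 36 days after the last (36, 36, 36, 36, 36, 36).
November 16, 2011 + 36 days = December 22, 2011.
December 22, 2011 + 36 days = January 27, 2012.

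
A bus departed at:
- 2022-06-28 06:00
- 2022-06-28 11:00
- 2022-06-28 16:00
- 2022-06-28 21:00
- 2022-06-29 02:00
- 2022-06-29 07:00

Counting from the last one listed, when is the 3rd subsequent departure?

Spacing: 5, 5, 5, 5, 5 h — constant 5 h.
2022-06-29 07:00 + 5 h = 2022-06-29 12:00.
2022-06-29 12:00 + 5 h = 2022-06-29 17:00.
2022-06-29 17:00 + 5 h = 2022-06-29 22:00.

2022-06-29 22:00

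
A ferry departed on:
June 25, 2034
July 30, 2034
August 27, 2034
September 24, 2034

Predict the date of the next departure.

October 29, 2034

Every date is a Sunday; gaps 35, 28, 28 days.
Each is the last Sunday of its month (at least one falls on the 29th or later, ruling out '4th Sunday').
Last Sunday of October 2034: October 29, 2034.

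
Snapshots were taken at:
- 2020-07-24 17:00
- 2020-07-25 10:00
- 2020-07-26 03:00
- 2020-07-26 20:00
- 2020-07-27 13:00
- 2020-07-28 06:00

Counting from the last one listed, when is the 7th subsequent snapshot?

The interval is a steady 17 hours (17, 17, 17, 17, 17).
2020-07-28 06:00 + 17 h = 2020-07-28 23:00.
2020-07-28 23:00 + 17 h = 2020-07-29 16:00.
2020-07-29 16:00 + 17 h = 2020-07-30 09:00.
2020-07-30 09:00 + 17 h = 2020-07-31 02:00.
2020-07-31 02:00 + 17 h = 2020-07-31 19:00.
2020-07-31 19:00 + 17 h = 2020-08-01 12:00.
2020-08-01 12:00 + 17 h = 2020-08-02 05:00.

2020-08-02 05:00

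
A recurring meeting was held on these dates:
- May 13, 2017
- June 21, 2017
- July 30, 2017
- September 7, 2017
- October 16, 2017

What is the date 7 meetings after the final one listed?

July 16, 2018

Every event comes 39 days after the last (39, 39, 39, 39).
October 16, 2017 + 39 days = November 24, 2017.
November 24, 2017 + 39 days = January 2, 2018.
January 2, 2018 + 39 days = February 10, 2018.
February 10, 2018 + 39 days = March 21, 2018.
March 21, 2018 + 39 days = April 29, 2018.
April 29, 2018 + 39 days = June 7, 2018.
June 7, 2018 + 39 days = July 16, 2018.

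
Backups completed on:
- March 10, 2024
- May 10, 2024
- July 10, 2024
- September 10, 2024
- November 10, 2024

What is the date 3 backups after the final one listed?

May 10, 2025

Each date is the 10th; the gaps (61, 61, 62, 61) track the month lengths.
The rule is the 10th of every 2 months.
Next: January 2025 → January 10, 2025.
Next: March 2025 → March 10, 2025.
May 2025: May 10, 2025.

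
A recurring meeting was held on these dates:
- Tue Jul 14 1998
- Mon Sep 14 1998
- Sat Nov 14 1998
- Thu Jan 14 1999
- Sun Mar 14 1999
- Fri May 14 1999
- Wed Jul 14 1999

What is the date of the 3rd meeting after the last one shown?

Gaps: 62, 61, 61, 59, 61, 61 days — not constant. Every event is on the 14th of the month.
Pattern: the 14th of every 2 months.
Next: September 1999 → Tue Sep 14 1999.
November 1999: Sun Nov 14 1999.
January 2000: Fri Jan 14 2000.

Fri Jan 14 2000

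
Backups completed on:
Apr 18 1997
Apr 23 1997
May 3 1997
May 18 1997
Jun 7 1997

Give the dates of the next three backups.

Jul 2 1997, Aug 1 1997, Sep 5 1997

Gaps: 5, 10, 15, 20 days — each gap is 5 larger than the previous one.
Next gap: 25 days. Jun 7 1997 + 25 days = Jul 2 1997.
Next gap: 30 days. Jul 2 1997 + 30 days = Aug 1 1997.
Next gap: 35 days. Aug 1 1997 + 35 days = Sep 5 1997.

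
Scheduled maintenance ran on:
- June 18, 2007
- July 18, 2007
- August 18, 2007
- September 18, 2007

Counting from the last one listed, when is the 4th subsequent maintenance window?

January 18, 2008

The day-of-month is always 18 (30, 31, 31 days between events).
So this recurs on the 18th of each month.
Next: October 2007 → October 18, 2007.
Next: November 2007 → November 18, 2007.
December 2007: December 18, 2007.
Next: January 2008 → January 18, 2008.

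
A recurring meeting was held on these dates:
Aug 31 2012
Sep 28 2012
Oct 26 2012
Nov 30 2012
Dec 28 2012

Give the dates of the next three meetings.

All Fridays; the gaps (28, 28, 35, 28) vary with month length.
This is the last Friday of each month.
Last Friday of January 2013: Jan 25 2013.
Last Friday of February 2013: Feb 22 2013.
Last Friday of March 2013: Mar 29 2013.

Jan 25 2013, Feb 22 2013, Mar 29 2013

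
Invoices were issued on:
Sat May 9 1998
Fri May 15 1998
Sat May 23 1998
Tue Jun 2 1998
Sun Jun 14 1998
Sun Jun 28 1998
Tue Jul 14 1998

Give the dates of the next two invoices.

Sat Aug 1 1998, Fri Aug 21 1998

Intervals are 6, 8, 10, 12, 14, 16 days — an arithmetic progression with common difference 2.
Next gap: 18 days. Tue Jul 14 1998 + 18 days = Sat Aug 1 1998.
Next gap: 20 days. Sat Aug 1 1998 + 20 days = Fri Aug 21 1998.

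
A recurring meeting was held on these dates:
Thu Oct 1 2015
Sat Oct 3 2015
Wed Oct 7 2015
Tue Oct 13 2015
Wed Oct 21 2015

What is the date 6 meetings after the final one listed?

Intervals are 2, 4, 6, 8 days — an arithmetic progression with common difference 2.
Next gap: 10 days. Wed Oct 21 2015 + 10 days = Sat Oct 31 2015.
Next gap: 12 days. Sat Oct 31 2015 + 12 days = Thu Nov 12 2015.
Next gap: 14 days. Thu Nov 12 2015 + 14 days = Thu Nov 26 2015.
Next gap: 16 days. Thu Nov 26 2015 + 16 days = Sat Dec 12 2015.
Next gap: 18 days. Sat Dec 12 2015 + 18 days = Wed Dec 30 2015.
Next gap: 20 days. Wed Dec 30 2015 + 20 days = Tue Jan 19 2016.

Tue Jan 19 2016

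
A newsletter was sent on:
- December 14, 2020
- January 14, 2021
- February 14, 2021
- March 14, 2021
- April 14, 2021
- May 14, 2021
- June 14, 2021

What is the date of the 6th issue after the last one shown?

Each date is the 14th; the gaps (31, 31, 28, 31, 30, 31) track the month lengths.
The rule is the 14th of each month.
Next: July 2021 → July 14, 2021.
August 2021: August 14, 2021.
Next: September 2021 → September 14, 2021.
Next: October 2021 → October 14, 2021.
November 2021: November 14, 2021.
Next: December 2021 → December 14, 2021.

December 14, 2021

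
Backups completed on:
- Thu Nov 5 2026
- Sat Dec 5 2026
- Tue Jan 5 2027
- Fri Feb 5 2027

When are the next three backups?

Gaps: 30, 31, 31 days — not constant. Every event is on the 5th of the month.
Pattern: the 5th of each month.
March 2027: Fri Mar 5 2027.
Next: April 2027 → Mon Apr 5 2027.
Next: May 2027 → Wed May 5 2027.

Fri Mar 5 2027, Mon Apr 5 2027, Wed May 5 2027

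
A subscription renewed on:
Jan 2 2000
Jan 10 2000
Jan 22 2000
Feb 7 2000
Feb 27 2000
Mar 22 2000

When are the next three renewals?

Gaps: 8, 12, 16, 20, 24 days — each gap is 4 larger than the previous one.
Next gap: 28 days. Mar 22 2000 + 28 days = Apr 19 2000.
Next gap: 32 days. Apr 19 2000 + 32 days = May 21 2000.
Next gap: 36 days. May 21 2000 + 36 days = Jun 26 2000.

Apr 19 2000, May 21 2000, Jun 26 2000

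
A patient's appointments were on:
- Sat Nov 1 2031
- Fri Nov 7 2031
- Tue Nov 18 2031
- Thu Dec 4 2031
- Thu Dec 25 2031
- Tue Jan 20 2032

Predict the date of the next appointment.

Fri Feb 20 2032

The spacing grows by 5 each time: 6, 11, 16, 21, 26 days.
Next gap: 31 days. Tue Jan 20 2032 + 31 days = Fri Feb 20 2032.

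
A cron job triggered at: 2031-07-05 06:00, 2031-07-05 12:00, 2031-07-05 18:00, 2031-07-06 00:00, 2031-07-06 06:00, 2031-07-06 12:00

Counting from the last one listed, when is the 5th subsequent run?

Gaps: 6, 6, 6, 6, 6 hours — each event is 6 hours after the previous one.
2031-07-06 12:00 + 6 h = 2031-07-06 18:00.
2031-07-06 18:00 + 6 h = 2031-07-07 00:00.
2031-07-07 00:00 + 6 h = 2031-07-07 06:00.
2031-07-07 06:00 + 6 h = 2031-07-07 12:00.
2031-07-07 12:00 + 6 h = 2031-07-07 18:00.

2031-07-07 18:00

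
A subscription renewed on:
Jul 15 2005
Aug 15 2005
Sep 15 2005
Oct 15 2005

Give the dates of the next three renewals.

Gaps: 31, 31, 30 days — not constant. Every event is on the 15th of the month.
Pattern: the 15th of each month.
Next: November 2005 → Nov 15 2005.
December 2005: Dec 15 2005.
January 2006: Jan 15 2006.

Nov 15 2005, Dec 15 2005, Jan 15 2006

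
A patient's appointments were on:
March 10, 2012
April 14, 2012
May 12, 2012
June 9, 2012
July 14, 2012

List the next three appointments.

August 11, 2012; September 8, 2012; October 13, 2012

All dates are Saturdays, 35, 28, 28, 35 days apart.
Specifically, the 2nd Saturday of each month.
August 2012 — 2nd Saturday is August 11, 2012.
2nd Saturday of September 2012: September 8, 2012.
October 2012 — 2nd Saturday is October 13, 2012.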